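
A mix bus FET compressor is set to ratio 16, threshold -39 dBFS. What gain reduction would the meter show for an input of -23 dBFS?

Overshoot = -23 − (-39) = 16 dB.
After 16:1 compression the overshoot becomes 16/16 = 1 dB.
So the signal is attenuated by 16 − 1 = 15 dB.

15 dB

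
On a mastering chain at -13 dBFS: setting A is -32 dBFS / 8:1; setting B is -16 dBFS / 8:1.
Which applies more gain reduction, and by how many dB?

A, by 14 dB

A: overshoot 19 dB → output overshoot 2.375 dB → GR 16.625 dB.
B: overshoot 3 dB → output overshoot 0.375 dB → GR 2.625 dB.
A applies 14 dB more gain reduction.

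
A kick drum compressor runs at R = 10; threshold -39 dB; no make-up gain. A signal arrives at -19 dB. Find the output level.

-37 dB

-19 dB sits 20 dB over threshold.
10:1 compression reduces that to 20/10 = 2 dB over.
So the level is -39 + 2 = -37 dB.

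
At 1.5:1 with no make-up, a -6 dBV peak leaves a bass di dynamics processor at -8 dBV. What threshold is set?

Let T be the threshold. Output overshoot = (input overshoot)/R, so -8 − T = (-6 − T)/1.5.
1.5·(-8 − T) = -6 − T → 0.5·T = -12 − (-6) = -6.
T = -6/0.5 = -12 dBV.

-12 dBV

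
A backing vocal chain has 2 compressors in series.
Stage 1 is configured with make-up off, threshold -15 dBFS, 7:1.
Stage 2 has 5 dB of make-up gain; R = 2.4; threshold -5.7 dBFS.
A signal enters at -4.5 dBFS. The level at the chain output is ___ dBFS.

Stage 1: 10.5 dB above -15 dBFS, reduced 7:1 to 1.5 dB above → -13.5 dBFS.
Stage 2: -13.5 dBFS is at or below the -5.7 dBFS threshold — no compression; make-up brings it to -8.5 dBFS.

-8.5 dBFS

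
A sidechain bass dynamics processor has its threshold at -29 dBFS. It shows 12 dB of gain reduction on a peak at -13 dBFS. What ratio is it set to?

Input overshoot = -13 − (-29) = 16 dB.
Output overshoot = 16 − 12 = 4 dB.
Ratio = input overshoot / output overshoot = 16 / 4 = 4.

4:1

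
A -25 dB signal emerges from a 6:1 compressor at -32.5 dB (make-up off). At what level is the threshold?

Input is 9 dB above T (since output overshoot × R = input overshoot: (-32.5 − T)·6 = -25 − T gives T = -34 dB).
Check: -34 + (-25 − (-34))/6 = -34 + 1.5 = -32.5 dB. ✓

-34 dB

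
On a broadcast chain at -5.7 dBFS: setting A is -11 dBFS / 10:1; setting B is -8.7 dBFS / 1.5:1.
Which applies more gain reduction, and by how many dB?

A: GR = 5.3 − 5.3/10 = 4.77 dB.
B: GR = 3 − 3/1.5 = 1 dB.
A applies 3.77 dB more gain reduction.

A, by 3.77 dB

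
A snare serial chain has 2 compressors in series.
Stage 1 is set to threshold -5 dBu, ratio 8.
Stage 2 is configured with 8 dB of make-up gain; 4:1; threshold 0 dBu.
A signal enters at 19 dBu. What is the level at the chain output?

6 dBu

Stage 1: overshoot 24 dB → 24/8 = 3 dB → -2 dBu.
Stage 2: -2 dBu is at or below the 0 dBu threshold — no compression; make-up brings it to 6 dBu.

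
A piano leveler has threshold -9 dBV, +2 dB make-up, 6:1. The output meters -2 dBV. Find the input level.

21 dBV

Before make-up, the level was -2 − 2 = -4 dBV.
That's 5 dB above the -9 dBV threshold.
Input overshoot = R × output overshoot = 30 dB → input = -9 + 30 = 21 dBV.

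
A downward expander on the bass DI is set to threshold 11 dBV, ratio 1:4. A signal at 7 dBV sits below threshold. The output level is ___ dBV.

Undershoot = 11 − 7 = 4 dB.
At 1:4, that expands to 16 dB under threshold.
Output = 11 − 16 = -5 dBV.

-5 dBV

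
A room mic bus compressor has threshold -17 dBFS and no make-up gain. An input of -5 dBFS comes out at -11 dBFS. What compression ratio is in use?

Input overshoot = -5 − (-17) = 12 dB; output overshoot = -11 − (-17) = 6 dB.
Ratio = 12 / 6 = 2.

2:1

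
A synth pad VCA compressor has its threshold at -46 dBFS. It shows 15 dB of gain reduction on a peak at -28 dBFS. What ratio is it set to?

Input overshoot = -28 − (-46) = 18 dB.
Output overshoot = 18 − 15 = 3 dB.
Ratio = input overshoot / output overshoot = 18 / 3 = 6.

6:1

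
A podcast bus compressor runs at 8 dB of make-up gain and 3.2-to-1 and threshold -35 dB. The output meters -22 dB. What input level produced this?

Stripping the +8 dB make-up gives -30 dB at the gain stage.
Post-compression overshoot = -30 − (-35) = 5 dB.
Input overshoot = R × output overshoot = 16 dB → input = -35 + 16 = -19 dB.

-19 dB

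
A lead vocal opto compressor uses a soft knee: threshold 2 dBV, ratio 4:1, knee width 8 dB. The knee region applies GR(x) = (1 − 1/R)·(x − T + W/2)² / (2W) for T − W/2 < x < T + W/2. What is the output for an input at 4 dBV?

x − T + W/2 = 4 − 2 + 4 = 6.
GR = (1 − 1/4) × 6² / 16 = 0.75 × 36 / 16 = 1.6875 dB.
Output = 4 − 1.6875 = 2.3125 dBV.

2.3125 dBV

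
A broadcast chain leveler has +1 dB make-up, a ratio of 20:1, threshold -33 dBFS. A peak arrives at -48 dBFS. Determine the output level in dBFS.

-48 dBFS is 15 dB below the -33 dBFS threshold, so no gain reduction is applied.
Make-up gain adds 1 dB: -48 + 1 = -47 dBFS.

-47 dBFS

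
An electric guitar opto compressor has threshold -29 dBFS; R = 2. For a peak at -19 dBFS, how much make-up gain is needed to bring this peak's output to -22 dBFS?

2 dB

Overshoot 10 dB → 10/2 = 5 dB after compression, so the compressed level is -29 + 5 = -24 dBFS.
Make-up = target − compressed = -22 − (-24) = 2 dB.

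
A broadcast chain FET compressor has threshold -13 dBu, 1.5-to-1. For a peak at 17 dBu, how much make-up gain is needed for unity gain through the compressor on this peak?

The peak compresses to -13 + 30/1.5 = 7 dBu.
To reach 17 dBu requires 17 − 7 = 10 dB of make-up.

10 dB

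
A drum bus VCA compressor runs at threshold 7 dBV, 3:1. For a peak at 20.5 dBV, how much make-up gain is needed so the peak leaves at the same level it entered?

9 dB

Overshoot 13.5 dB → 13.5/3 = 4.5 dB after compression, so the compressed level is 7 + 4.5 = 11.5 dBV.
Make-up = target − compressed = 20.5 − 11.5 = 9 dB.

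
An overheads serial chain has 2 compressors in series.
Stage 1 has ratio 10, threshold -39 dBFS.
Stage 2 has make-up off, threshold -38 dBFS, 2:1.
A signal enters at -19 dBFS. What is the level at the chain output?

-37.5 dBFS

Stage 1: -19 dBFS is 20 dB over -39 dBFS; at 10:1 that becomes 2 dB over, giving -37 dBFS.
Stage 2: -37 dBFS is 1 dB over -38 dBFS; at 2:1 that becomes 0.5 dB over, giving -37.5 dBFS.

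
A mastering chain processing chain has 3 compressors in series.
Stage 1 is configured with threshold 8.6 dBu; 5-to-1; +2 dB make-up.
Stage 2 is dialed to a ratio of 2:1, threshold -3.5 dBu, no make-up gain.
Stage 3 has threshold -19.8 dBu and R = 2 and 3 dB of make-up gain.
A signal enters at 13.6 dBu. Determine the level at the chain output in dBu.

-4.875 dBu

Stage 1: 5 dB above 8.6 dBu, reduced 5:1 to 1 dB above → 9.6 dBu; +2 dB make-up → 11.6 dBu.
Stage 2: 15.1 dB above -3.5 dBu, reduced 2:1 to 7.55 dB above → 4.05 dBu.
Stage 3: 23.85 dB above -19.8 dBu, reduced 2:1 to 11.925 dB above → -7.875 dBu; +3 dB make-up → -4.875 dBu.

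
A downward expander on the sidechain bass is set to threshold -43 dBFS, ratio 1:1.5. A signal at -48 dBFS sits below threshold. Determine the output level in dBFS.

-50.5 dBFS

Undershoot = (-43) − (-48) = 5 dB.
At 1:1.5, that expands to 7.5 dB under threshold.
Output = -43 − 7.5 = -50.5 dBFS.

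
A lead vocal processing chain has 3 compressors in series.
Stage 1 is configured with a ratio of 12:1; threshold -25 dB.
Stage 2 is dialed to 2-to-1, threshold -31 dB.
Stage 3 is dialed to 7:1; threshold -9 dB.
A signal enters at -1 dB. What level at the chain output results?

-27 dB

Stage 1: -1 dB is 24 dB over -25 dB; at 12:1 that becomes 2 dB over, giving -23 dB.
Stage 2: -23 dB is 8 dB over -31 dB; at 2:1 that becomes 4 dB over, giving -27 dB.
Stage 3: -27 dB ≤ -9 dB, so stage 3 doesn't engage; output -27 dB.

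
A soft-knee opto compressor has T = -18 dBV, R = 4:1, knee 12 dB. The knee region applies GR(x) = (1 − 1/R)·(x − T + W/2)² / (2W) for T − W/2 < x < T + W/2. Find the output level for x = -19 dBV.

x − T + W/2 = -19 − (-18) + 6 = 5.
GR = (1 − 1/4) × 5² / 24 = 0.75 × 25 / 24 = 0.78125 dB.
Output = -19 − 0.78125 = -19.78125 dBV.

-19.78125 dBV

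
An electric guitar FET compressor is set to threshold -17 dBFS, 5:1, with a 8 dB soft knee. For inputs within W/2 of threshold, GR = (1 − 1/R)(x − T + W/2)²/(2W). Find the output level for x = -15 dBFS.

-16.8 dBFS

x − T + W/2 = -15 − (-17) + 4 = 6.
GR = (1 − 1/5) × 6² / 16 = 0.8 × 36 / 16 = 1.8 dB.
Output = -15 − 1.8 = -16.8 dBFS.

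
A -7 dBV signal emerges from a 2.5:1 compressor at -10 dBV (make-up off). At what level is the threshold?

-12 dBV

Gain reduction = -7 − (-10) = 3 dB; output overshoot = GR / (R − 1) = 3 / 1.5 = 2 dB.
Threshold = output − output overshoot = -10 − 2 = -12 dBV.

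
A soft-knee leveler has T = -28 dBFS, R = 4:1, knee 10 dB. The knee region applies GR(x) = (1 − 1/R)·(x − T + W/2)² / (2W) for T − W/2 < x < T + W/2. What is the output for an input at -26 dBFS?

x − T + W/2 = -26 − (-28) + 5 = 7.
GR = (1 − 1/4) × 7² / 20 = 0.75 × 49 / 20 = 1.8375 dB.
Output = -26 − 1.8375 = -27.8375 dBFS.

-27.8375 dBFS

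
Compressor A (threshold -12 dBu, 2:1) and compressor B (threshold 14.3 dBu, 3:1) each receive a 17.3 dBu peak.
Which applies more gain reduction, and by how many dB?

A, by 12.65 dB

A: 29.3 dB over, compressed to 14.65 dB over, so 14.65 dB of GR.
B: 3 dB over, compressed to 1 dB over, so 2 dB of GR.
A reduces 12.65 dB more.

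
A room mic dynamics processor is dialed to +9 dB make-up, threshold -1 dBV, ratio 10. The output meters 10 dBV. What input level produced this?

19 dBV

Stripping the +9 dB make-up gives 1 dBV at the gain stage.
Post-compression overshoot = 1 − (-1) = 2 dB.
Undo the ratio: input overshoot = 2 × 10 = 20 dB, giving input = 19 dBV.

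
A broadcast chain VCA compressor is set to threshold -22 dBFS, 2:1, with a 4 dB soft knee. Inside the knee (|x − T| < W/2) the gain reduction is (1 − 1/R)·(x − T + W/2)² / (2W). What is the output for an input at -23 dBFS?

-23.0625 dBFS

x − T + W/2 = -23 − (-22) + 2 = 1.
GR = (1 − 1/2) × 1² / 8 = 0.5 × 1 / 8 = 0.0625 dB.
Output = -23 − 0.0625 = -23.0625 dBFS.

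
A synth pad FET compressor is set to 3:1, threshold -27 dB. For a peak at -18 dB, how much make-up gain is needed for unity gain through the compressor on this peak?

The peak compresses to -27 + 9/3 = -24 dB.
To reach -18 dB requires -18 − (-24) = 6 dB of make-up.

6 dB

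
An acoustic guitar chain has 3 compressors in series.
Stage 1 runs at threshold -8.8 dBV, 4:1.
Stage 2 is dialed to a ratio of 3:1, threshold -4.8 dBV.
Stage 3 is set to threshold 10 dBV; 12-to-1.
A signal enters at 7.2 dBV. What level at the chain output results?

Stage 1: 7.2 dBV is 16 dB over -8.8 dBV; at 4:1 that becomes 4 dB over, giving -4.8 dBV.
Stage 2: -4.8 dBV is at or below the -4.8 dBV threshold — no compression; output -4.8 dBV.
Stage 3: -4.8 dBV is at or below the 10 dBV threshold — no compression; output -4.8 dBV.

-4.8 dBV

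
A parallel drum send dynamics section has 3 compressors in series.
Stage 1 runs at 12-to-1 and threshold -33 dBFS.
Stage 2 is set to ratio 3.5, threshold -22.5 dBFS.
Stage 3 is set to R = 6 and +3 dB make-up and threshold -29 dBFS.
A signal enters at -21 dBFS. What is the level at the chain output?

Stage 1: overshoot 12 dB → 12/12 = 1 dB → -32 dBFS.
Stage 2: -32 dBFS ≤ -22.5 dBFS, so stage 2 doesn't engage; output -32 dBFS.
Stage 3: -32 dBFS is at or below the -29 dBFS threshold — no compression; make-up brings it to -29 dBFS.

-29 dBFS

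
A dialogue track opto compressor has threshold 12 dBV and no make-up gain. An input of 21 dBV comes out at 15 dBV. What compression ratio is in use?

Input overshoot = 21 − 12 = 9 dB; output overshoot = 15 − 12 = 3 dB.
Ratio = 9 / 3 = 3.

3:1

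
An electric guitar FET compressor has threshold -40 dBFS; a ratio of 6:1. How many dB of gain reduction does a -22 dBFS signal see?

Overshoot = -22 − (-40) = 18 dB.
At 6:1, output sits 18/6 = 3 dB above threshold.
GR = overshoot in − overshoot out = 18 − 3 = 15 dB.

15 dB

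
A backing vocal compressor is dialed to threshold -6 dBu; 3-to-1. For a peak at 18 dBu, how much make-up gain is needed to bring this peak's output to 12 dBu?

10 dB

Without make-up, output = threshold + overshoot/3 = -6 + 8 = 2 dBu.
Gap to target: 10 dB.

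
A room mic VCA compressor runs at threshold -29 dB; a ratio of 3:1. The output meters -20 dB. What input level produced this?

That's 9 dB above the -29 dB threshold.
Input overshoot = R × output overshoot = 27 dB → input = -29 + 27 = -2 dB.

-2 dB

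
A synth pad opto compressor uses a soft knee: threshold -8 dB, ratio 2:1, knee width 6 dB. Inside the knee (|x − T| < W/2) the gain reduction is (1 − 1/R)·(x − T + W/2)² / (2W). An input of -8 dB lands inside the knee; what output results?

-8.375 dB

x − T + W/2 = -8 − (-8) + 3 = 3.
GR = (1 − 1/2) × 3² / 12 = 0.5 × 9 / 12 = 0.375 dB.
Output = -8 − 0.375 = -8.375 dB.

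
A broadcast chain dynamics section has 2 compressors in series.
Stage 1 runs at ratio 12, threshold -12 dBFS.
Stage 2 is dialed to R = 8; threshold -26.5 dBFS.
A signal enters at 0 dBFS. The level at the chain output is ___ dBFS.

Stage 1: 0 dBFS is 12 dB over -12 dBFS; at 12:1 that becomes 1 dB over, giving -11 dBFS.
Stage 2: 15.5 dB above -26.5 dBFS, reduced 8:1 to 1.9375 dB above → -24.5625 dBFS.

-24.5625 dBFS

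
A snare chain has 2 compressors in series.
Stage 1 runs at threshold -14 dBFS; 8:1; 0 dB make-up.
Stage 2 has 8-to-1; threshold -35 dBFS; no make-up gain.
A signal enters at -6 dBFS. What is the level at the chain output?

-32.25 dBFS

Stage 1: -6 dBFS is 8 dB over -14 dBFS; at 8:1 that becomes 1 dB over, giving -13 dBFS.
Stage 2: overshoot 22 dB → 22/8 = 2.75 dB → -32.25 dBFS.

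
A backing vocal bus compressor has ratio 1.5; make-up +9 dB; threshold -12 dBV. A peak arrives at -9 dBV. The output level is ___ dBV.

-1 dBV

The input is 3 dB above the -12 dBV threshold.
The 3 dB excess becomes 2 dB after 1.5:1 reduction.
So the level is -12 + 2 = -10 dBV; make-up adds 9 dB, giving -1 dBV.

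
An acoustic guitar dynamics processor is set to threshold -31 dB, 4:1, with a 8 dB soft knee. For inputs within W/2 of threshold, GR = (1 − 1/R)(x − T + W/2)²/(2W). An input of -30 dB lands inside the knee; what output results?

-31.171875 dB

x − T + W/2 = -30 − (-31) + 4 = 5.
GR = (1 − 1/4) × 5² / 16 = 0.75 × 25 / 16 = 1.171875 dB.
Output = -30 − 1.171875 = -31.171875 dB.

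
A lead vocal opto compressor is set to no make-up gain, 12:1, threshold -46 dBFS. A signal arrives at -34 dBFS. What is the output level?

-45 dBFS

-34 dBFS sits 12 dB over threshold.
At 12:1 the overshoot is divided by 12, leaving 1 dB above threshold.
So the level is -46 + 1 = -45 dBFS.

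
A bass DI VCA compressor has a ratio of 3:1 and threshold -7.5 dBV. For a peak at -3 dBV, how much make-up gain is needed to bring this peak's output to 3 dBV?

9 dB

Without make-up, output = threshold + overshoot/3 = -7.5 + 1.5 = -6 dBV.
Gap to target: 9 dB.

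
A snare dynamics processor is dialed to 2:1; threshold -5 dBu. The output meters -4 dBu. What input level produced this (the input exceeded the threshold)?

-3 dBu

That's 1 dB above the -5 dBu threshold.
Input overshoot = R × output overshoot = 2 dB → input = -5 + 2 = -3 dBu.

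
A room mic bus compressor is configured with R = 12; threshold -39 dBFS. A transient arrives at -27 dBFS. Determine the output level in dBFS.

-27 dBFS sits 12 dB over threshold.
At 12:1 the overshoot is divided by 12, leaving 1 dB above threshold.
So the level is -39 + 1 = -38 dBFS.

-38 dBFS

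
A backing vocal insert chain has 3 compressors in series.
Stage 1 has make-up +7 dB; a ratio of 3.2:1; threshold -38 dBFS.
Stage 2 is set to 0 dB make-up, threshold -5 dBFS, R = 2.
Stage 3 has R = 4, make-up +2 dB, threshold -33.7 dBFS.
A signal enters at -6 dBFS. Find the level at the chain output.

Stage 1: overshoot 32 dB → 32/3.2 = 10 dB → -28 dBFS; +7 dB make-up → -21 dBFS.
Stage 2: -21 dBFS ≤ -5 dBFS, so stage 2 doesn't engage; output -21 dBFS.
Stage 3: 12.7 dB above -33.7 dBFS, reduced 4:1 to 3.175 dB above → -30.525 dBFS; +2 dB make-up → -28.525 dBFS.

-28.525 dBFS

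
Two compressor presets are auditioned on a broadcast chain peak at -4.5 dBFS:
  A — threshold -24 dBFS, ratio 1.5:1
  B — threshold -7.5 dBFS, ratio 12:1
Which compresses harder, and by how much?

A, by 3.75 dB

A: 19.5 dB over, compressed to 13 dB over, so 6.5 dB of GR.
B: 3 dB over, compressed to 0.25 dB over, so 2.75 dB of GR.
Difference: 3.75 dB in favour of A.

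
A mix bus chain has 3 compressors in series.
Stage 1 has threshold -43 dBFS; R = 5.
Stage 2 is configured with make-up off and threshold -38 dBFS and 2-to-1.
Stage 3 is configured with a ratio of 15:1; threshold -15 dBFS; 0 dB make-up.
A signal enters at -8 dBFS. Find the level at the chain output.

-37 dBFS

Stage 1: -8 dBFS is 35 dB over -43 dBFS; at 5:1 that becomes 7 dB over, giving -36 dBFS.
Stage 2: -36 dBFS is 2 dB over -38 dBFS; at 2:1 that becomes 1 dB over, giving -37 dBFS.
Stage 3: -37 dBFS ≤ -15 dBFS, so stage 3 doesn't engage; output -37 dBFS.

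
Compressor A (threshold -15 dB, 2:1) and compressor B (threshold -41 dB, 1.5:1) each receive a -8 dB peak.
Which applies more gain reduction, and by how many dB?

A: 7 dB over, compressed to 3.5 dB over, so 3.5 dB of GR.
B: 33 dB over, compressed to 22 dB over, so 11 dB of GR.
Difference: 7.5 dB in favour of B.

B, by 7.5 dB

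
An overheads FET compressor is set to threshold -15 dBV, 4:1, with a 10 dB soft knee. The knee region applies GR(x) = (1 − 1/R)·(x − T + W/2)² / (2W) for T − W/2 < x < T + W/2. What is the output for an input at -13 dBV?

-14.8375 dBV

x − T + W/2 = -13 − (-15) + 5 = 7.
GR = (1 − 1/4) × 7² / 20 = 0.75 × 49 / 20 = 1.8375 dB.
Output = -13 − 1.8375 = -14.8375 dBV.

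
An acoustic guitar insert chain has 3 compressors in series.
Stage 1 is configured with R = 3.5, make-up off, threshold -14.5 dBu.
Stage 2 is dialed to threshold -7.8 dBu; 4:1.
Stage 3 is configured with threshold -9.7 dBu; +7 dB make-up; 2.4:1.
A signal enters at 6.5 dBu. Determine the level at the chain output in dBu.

-2.2 dBu

Stage 1: 6.5 dBu is 21 dB over -14.5 dBu; at 3.5:1 that becomes 6 dB over, giving -8.5 dBu.
Stage 2: -8.5 dBu ≤ -7.8 dBu, so stage 2 doesn't engage; output -8.5 dBu.
Stage 3: -8.5 dBu is 1.2 dB over -9.7 dBu; at 2.4:1 that becomes 0.5 dB over, giving -9.2 dBu; +7 dB make-up → -2.2 dBu.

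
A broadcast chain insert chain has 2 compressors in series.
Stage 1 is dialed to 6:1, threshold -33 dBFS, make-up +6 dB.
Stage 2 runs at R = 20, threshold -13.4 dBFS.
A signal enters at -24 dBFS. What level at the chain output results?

-25.5 dBFS

Stage 1: 9 dB above -33 dBFS, reduced 6:1 to 1.5 dB above → -31.5 dBFS; +6 dB make-up → -25.5 dBFS.
Stage 2: -25.5 dBFS is at or below the -13.4 dBFS threshold — no compression; output -25.5 dBFS.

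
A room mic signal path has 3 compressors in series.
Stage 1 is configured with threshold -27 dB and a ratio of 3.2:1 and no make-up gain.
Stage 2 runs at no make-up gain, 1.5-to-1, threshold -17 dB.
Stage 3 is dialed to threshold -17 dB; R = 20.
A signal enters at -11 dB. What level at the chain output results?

-22 dB

Stage 1: 16 dB above -27 dB, reduced 3.2:1 to 5 dB above → -22 dB.
Stage 2: -22 dB is at or below the -17 dB threshold — no compression; output -22 dB.
Stage 3: -22 dB ≤ -17 dB, so stage 3 doesn't engage; output -22 dB.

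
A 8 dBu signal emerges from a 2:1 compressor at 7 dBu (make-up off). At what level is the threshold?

Input is 2 dB above T (since output overshoot × R = input overshoot: (7 − T)·2 = 8 − T gives T = 6 dBu).
Check: 6 + (8 − 6)/2 = 6 + 1 = 7 dBu. ✓

6 dBu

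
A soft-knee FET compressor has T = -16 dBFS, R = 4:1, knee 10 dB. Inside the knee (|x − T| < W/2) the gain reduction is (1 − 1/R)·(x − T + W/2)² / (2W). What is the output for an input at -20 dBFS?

x − T + W/2 = -20 − (-16) + 5 = 1.
GR = (1 − 1/4) × 1² / 20 = 0.75 × 1 / 20 = 0.0375 dB.
Output = -20 − 0.0375 = -20.0375 dBFS.

-20.0375 dBFS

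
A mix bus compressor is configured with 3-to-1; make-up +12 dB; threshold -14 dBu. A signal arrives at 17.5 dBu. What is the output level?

Overshoot: 17.5 − (-14) = 31.5 dB.
3:1 compression reduces that to 31.5/3 = 10.5 dB over.
That puts the output at -3.5 dBu; make-up adds 12 dB, giving 8.5 dBu.

8.5 dBu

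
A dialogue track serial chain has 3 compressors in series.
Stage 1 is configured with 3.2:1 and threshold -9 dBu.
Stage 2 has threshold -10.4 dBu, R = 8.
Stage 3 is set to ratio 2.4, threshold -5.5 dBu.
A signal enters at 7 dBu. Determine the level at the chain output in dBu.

-9.6 dBu

Stage 1: 16 dB above -9 dBu, reduced 3.2:1 to 5 dB above → -4 dBu.
Stage 2: 6.4 dB above -10.4 dBu, reduced 8:1 to 0.8 dB above → -9.6 dBu.
Stage 3: below threshold (-9.6 ≤ -5.5); passes unchanged; output -9.6 dBu.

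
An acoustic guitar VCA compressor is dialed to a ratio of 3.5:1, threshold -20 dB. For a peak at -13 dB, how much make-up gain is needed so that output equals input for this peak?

5 dB

The peak compresses to -20 + 7/3.5 = -18 dB.
To reach -13 dB requires -13 − (-18) = 5 dB of make-up.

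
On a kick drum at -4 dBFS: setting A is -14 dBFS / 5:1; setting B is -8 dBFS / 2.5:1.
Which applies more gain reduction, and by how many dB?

A: GR = 10 − 10/5 = 8 dB.
B: GR = 4 − 4/2.5 = 2.4 dB.
A reduces 5.6 dB more.

A, by 5.6 dB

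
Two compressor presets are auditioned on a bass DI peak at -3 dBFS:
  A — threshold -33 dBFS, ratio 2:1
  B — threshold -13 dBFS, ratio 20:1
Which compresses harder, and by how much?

A, by 5.5 dB

A: overshoot 30 dB → output overshoot 15 dB → GR 15 dB.
B: overshoot 10 dB → output overshoot 0.5 dB → GR 9.5 dB.
Difference: 5.5 dB in favour of A.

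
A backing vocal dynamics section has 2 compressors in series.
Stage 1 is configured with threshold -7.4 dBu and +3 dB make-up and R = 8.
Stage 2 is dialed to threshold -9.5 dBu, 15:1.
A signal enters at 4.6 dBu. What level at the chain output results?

-9.06 dBu

Stage 1: 12 dB above -7.4 dBu, reduced 8:1 to 1.5 dB above → -5.9 dBu; +3 dB make-up → -2.9 dBu.
Stage 2: -2.9 dBu is 6.6 dB over -9.5 dBu; at 15:1 that becomes 0.44 dB over, giving -9.06 dBu.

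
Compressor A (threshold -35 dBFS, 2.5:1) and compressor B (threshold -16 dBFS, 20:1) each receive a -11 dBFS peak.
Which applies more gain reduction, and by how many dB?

A: GR = 24 − 24/2.5 = 14.4 dB.
B: GR = 5 − 5/20 = 4.75 dB.
A reduces 9.65 dB more.

A, by 9.65 dB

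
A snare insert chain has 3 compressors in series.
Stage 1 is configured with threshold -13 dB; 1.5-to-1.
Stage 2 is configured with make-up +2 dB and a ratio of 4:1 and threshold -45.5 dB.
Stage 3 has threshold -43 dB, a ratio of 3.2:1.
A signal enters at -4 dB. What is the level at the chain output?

Stage 1: overshoot 9 dB → 9/1.5 = 6 dB → -7 dB.
Stage 2: -7 dB is 38.5 dB over -45.5 dB; at 4:1 that becomes 9.625 dB over, giving -35.875 dB; +2 dB make-up → -33.875 dB.
Stage 3: overshoot 9.125 dB → 9.125/3.2 = 2.851562 dB → -40.148438 dB.

-40.148438 dB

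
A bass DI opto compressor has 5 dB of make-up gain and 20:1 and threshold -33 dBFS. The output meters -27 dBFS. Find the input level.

-13 dBFS

Stripping the +5 dB make-up gives -32 dBFS at the gain stage.
The compressed level sits -32 − (-33) = 1 dB over threshold.
Before 20:1 compression the overshoot was 1 × 20 = 20 dB, so input = -33 + 20 = -13 dBFS.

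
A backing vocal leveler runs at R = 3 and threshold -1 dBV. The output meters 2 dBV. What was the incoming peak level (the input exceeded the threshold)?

8 dBV

That's 3 dB above the -1 dBV threshold.
Undo the ratio: input overshoot = 3 × 3 = 9 dB, giving input = 8 dBV.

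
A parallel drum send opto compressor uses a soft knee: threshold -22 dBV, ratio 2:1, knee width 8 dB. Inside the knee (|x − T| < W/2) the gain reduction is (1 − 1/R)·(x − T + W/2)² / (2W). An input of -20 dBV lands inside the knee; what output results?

-21.125 dBV

x − T + W/2 = -20 − (-22) + 4 = 6.
GR = (1 − 1/2) × 6² / 16 = 0.5 × 36 / 16 = 1.125 dB.
Output = -20 − 1.125 = -21.125 dBV.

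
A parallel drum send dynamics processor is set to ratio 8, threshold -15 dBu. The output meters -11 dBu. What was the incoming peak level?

17 dBu

The compressed level sits -11 − (-15) = 4 dB over threshold.
Before 8:1 compression the overshoot was 4 × 8 = 32 dB, so input = -15 + 32 = 17 dBu.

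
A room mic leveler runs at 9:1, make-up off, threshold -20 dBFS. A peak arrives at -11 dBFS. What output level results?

The input is 9 dB above the -20 dBFS threshold.
The 9 dB excess becomes 1 dB after 9:1 reduction.
So the level is -20 + 1 = -19 dBFS.

-19 dBFS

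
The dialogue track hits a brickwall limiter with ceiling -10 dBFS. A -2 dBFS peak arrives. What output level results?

-10 dBFS

The limiter clamps the peak to its -10 dBFS ceiling.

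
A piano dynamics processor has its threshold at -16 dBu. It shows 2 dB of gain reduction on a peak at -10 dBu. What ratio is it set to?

Input overshoot = -10 − (-16) = 6 dB.
Output overshoot = 6 − 2 = 4 dB.
Ratio = input overshoot / output overshoot = 6 / 4 = 1.5.

1.5:1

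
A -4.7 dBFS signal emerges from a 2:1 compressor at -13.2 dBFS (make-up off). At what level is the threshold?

Input is 17 dB above T (since output overshoot × R = input overshoot: (-13.2 − T)·2 = -4.7 − T gives T = -21.7 dBFS).
Check: -21.7 + (-4.7 − (-21.7))/2 = -21.7 + 8.5 = -13.2 dBFS. ✓

-21.7 dBFS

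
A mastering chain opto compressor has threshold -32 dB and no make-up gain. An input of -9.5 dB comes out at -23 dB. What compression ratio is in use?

2.5:1

Input overshoot = -9.5 − (-32) = 22.5 dB; output overshoot = -23 − (-32) = 9 dB.
Ratio = 22.5 / 9 = 2.5.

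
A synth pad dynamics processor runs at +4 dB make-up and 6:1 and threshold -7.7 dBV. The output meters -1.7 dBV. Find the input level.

4.3 dBV

Before make-up, the level was -1.7 − 4 = -5.7 dBV.
Post-compression overshoot = -5.7 − (-7.7) = 2 dB.
Undo the ratio: input overshoot = 2 × 6 = 12 dB, giving input = 4.3 dBV.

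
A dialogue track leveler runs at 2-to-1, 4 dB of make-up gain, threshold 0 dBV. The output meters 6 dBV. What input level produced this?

4 dBV

Remove make-up: 6 − 4 = 2 dBV.
Post-compression overshoot = 2 − 0 = 2 dB.
Input overshoot = R × output overshoot = 4 dB → input = 0 + 4 = 4 dBV.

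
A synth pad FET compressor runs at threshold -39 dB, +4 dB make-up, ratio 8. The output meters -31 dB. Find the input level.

Before make-up, the level was -31 − 4 = -35 dB.
That's 4 dB above the -39 dB threshold.
Input overshoot = R × output overshoot = 32 dB → input = -39 + 32 = -7 dB.

-7 dB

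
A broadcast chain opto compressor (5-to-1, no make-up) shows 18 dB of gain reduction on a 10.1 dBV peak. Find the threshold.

-12.4 dBV

Gain reduction = 10.1 − (-7.9) = 18 dB; output overshoot = GR / (R − 1) = 18 / 4 = 4.5 dB.
Threshold = output − output overshoot = -7.9 − 4.5 = -12.4 dBV.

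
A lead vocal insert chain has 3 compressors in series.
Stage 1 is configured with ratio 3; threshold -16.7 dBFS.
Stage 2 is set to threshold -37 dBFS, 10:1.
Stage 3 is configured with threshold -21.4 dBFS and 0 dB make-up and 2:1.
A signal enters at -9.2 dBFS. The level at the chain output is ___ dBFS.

-34.72 dBFS

Stage 1: 7.5 dB above -16.7 dBFS, reduced 3:1 to 2.5 dB above → -14.2 dBFS.
Stage 2: 22.8 dB above -37 dBFS, reduced 10:1 to 2.28 dB above → -34.72 dBFS.
Stage 3: -34.72 dBFS ≤ -21.4 dBFS, so stage 3 doesn't engage; output -34.72 dBFS.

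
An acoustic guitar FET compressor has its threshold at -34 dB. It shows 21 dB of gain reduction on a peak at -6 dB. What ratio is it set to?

4:1

Input overshoot = -6 − (-34) = 28 dB.
Output overshoot = 28 − 21 = 7 dB.
Ratio = input overshoot / output overshoot = 28 / 7 = 4.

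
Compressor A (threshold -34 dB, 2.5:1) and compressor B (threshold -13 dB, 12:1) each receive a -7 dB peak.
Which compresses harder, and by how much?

A: GR = 27 − 27/2.5 = 16.2 dB.
B: GR = 6 − 6/12 = 5.5 dB.
Difference: 10.7 dB in favour of A.

A, by 10.7 dB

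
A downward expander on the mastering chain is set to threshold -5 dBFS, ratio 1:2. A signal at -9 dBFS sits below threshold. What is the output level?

Below threshold, a 1:2 expander applies gain = (2−1)×(T − x) of attenuation.
(2−1) × 4 = 4 dB, so output = -9 − 4 = -13 dBFS.

-13 dBFS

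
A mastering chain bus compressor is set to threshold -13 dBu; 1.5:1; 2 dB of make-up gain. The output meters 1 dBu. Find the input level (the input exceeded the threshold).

5 dBu

Before make-up, the level was 1 − 2 = -1 dBu.
The compressed level sits -1 − (-13) = 12 dB over threshold.
Undo the ratio: input overshoot = 12 × 1.5 = 18 dB, giving input = 5 dBu.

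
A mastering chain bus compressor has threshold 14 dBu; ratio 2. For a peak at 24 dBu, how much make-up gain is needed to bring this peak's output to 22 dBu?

Overshoot 10 dB → 10/2 = 5 dB after compression, so the compressed level is 14 + 5 = 19 dBu.
Make-up = target − compressed = 22 − 19 = 3 dB.

3 dB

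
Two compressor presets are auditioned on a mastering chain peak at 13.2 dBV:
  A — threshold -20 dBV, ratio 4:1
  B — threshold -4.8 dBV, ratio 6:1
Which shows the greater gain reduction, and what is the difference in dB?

A, by 9.9 dB

A: overshoot 33.2 dB → output overshoot 8.3 dB → GR 24.9 dB.
B: overshoot 18 dB → output overshoot 3 dB → GR 15 dB.
A applies 9.9 dB more gain reduction.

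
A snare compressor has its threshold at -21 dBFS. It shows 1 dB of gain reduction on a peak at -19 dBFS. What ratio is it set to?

Input overshoot = -19 − (-21) = 2 dB.
Output overshoot = 2 − 1 = 1 dB.
Ratio = input overshoot / output overshoot = 2 / 1 = 2.

2:1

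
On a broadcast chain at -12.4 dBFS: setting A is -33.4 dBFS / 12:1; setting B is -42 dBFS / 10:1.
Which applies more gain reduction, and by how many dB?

B, by 7.39 dB

A: 21 dB over, compressed to 1.75 dB over, so 19.25 dB of GR.
B: 29.6 dB over, compressed to 2.96 dB over, so 26.64 dB of GR.
Difference: 7.39 dB in favour of B.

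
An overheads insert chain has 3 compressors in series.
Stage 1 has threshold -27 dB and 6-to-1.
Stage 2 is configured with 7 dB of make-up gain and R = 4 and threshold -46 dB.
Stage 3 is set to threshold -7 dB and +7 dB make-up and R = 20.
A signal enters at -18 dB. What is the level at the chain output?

-26.875 dB

Stage 1: 9 dB above -27 dB, reduced 6:1 to 1.5 dB above → -25.5 dB.
Stage 2: -25.5 dB is 20.5 dB over -46 dB; at 4:1 that becomes 5.125 dB over, giving -40.875 dB; +7 dB make-up → -33.875 dB.
Stage 3: -33.875 dB is at or below the -7 dB threshold — no compression; make-up brings it to -26.875 dB.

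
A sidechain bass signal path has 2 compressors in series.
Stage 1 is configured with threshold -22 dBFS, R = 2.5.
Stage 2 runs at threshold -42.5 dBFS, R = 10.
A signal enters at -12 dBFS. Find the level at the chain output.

-40.05 dBFS

Stage 1: -12 dBFS is 10 dB over -22 dBFS; at 2.5:1 that becomes 4 dB over, giving -18 dBFS.
Stage 2: 24.5 dB above -42.5 dBFS, reduced 10:1 to 2.45 dB above → -40.05 dBFS.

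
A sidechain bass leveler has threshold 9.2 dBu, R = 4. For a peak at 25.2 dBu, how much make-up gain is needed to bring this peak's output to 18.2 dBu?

5 dB

The peak compresses to 9.2 + 16/4 = 13.2 dBu.
To reach 18.2 dBu requires 18.2 − 13.2 = 5 dB of make-up.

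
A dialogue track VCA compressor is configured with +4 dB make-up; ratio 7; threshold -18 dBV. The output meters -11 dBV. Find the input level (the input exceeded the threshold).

3 dBV

Stripping the +4 dB make-up gives -15 dBV at the gain stage.
That's 3 dB above the -18 dBV threshold.
Input overshoot = R × output overshoot = 21 dB → input = -18 + 21 = 3 dBV.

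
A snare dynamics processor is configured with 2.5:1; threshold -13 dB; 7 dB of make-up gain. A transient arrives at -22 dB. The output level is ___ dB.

-22 dB is 9 dB below the -13 dB threshold, so no gain reduction is applied.
Make-up gain adds 7 dB: -22 + 7 = -15 dB.

-15 dB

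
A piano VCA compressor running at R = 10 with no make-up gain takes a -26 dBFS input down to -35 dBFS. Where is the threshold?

Let T be the threshold. Output overshoot = (input overshoot)/R, so -35 − T = (-26 − T)/10.
10·(-35 − T) = -26 − T → 9·T = -350 − (-26) = -324.
T = -324/9 = -36 dBFS.

-36 dBFS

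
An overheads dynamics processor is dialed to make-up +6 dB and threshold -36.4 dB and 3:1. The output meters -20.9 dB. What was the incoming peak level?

-7.9 dB

Before make-up, the level was -20.9 − 6 = -26.9 dB.
That's 9.5 dB above the -36.4 dB threshold.
Before 3:1 compression the overshoot was 9.5 × 3 = 28.5 dB, so input = -36.4 + 28.5 = -7.9 dB.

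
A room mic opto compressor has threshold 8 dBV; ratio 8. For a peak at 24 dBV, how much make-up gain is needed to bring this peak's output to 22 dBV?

12 dB

Overshoot 16 dB → 16/8 = 2 dB after compression, so the compressed level is 8 + 2 = 10 dBV.
Make-up = target − compressed = 22 − 10 = 12 dB.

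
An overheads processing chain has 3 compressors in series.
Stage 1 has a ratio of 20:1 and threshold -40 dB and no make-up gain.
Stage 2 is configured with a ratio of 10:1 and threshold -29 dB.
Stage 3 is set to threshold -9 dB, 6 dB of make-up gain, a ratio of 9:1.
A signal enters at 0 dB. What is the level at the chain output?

-32 dB

Stage 1: 0 dB is 40 dB over -40 dB; at 20:1 that becomes 2 dB over, giving -38 dB.
Stage 2: -38 dB ≤ -29 dB, so stage 2 doesn't engage; output -38 dB.
Stage 3: -38 dB is at or below the -9 dB threshold — no compression; make-up brings it to -32 dB.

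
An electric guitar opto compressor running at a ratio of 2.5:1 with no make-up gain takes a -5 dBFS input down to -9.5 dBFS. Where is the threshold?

-12.5 dBFS

Input is 7.5 dB above T (since output overshoot × R = input overshoot: (-9.5 − T)·2.5 = -5 − T gives T = -12.5 dBFS).
Check: -12.5 + (-5 − (-12.5))/2.5 = -12.5 + 3 = -9.5 dBFS. ✓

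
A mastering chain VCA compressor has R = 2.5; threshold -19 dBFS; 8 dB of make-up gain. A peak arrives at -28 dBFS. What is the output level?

-20 dBFS

-28 dBFS is 9 dB below the -19 dBFS threshold, so no gain reduction is applied.
Make-up gain adds 8 dB: -28 + 8 = -20 dBFS.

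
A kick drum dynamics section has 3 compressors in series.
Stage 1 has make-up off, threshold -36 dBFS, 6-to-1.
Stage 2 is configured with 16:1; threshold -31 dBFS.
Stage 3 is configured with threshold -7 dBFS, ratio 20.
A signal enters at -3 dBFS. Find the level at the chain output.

-30.96875 dBFS

Stage 1: overshoot 33 dB → 33/6 = 5.5 dB → -30.5 dBFS.
Stage 2: -30.5 dBFS is 0.5 dB over -31 dBFS; at 16:1 that becomes 0.03125 dB over, giving -30.96875 dBFS.
Stage 3: below threshold (-30.96875 ≤ -7); passes unchanged; output -30.96875 dBFS.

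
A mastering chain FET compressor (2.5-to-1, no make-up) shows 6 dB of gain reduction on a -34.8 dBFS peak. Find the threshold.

Input is 10 dB above T (since output overshoot × R = input overshoot: (-40.8 − T)·2.5 = -34.8 − T gives T = -44.8 dBFS).
Check: -44.8 + (-34.8 − (-44.8))/2.5 = -44.8 + 4 = -40.8 dBFS. ✓

-44.8 dBFS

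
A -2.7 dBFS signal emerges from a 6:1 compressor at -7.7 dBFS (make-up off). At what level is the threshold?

-8.7 dBFS

Let T be the threshold. Output overshoot = (input overshoot)/R, so -7.7 − T = (-2.7 − T)/6.
6·(-7.7 − T) = -2.7 − T → 5·T = -46.2 − (-2.7) = -43.5.
T = -43.5/5 = -8.7 dBFS.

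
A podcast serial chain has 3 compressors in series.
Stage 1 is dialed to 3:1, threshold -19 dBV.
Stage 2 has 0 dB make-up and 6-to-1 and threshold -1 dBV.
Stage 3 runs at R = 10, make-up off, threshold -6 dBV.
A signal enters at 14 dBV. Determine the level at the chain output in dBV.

-8 dBV

Stage 1: 33 dB above -19 dBV, reduced 3:1 to 11 dB above → -8 dBV.
Stage 2: below threshold (-8 ≤ -1); passes unchanged; output -8 dBV.
Stage 3: -8 dBV ≤ -6 dBV, so stage 3 doesn't engage; output -8 dBV.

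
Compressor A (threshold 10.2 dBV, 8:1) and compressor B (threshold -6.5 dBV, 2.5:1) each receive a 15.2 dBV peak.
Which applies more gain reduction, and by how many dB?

B, by 8.645 dB

A: 5 dB over, compressed to 0.625 dB over, so 4.375 dB of GR.
B: 21.7 dB over, compressed to 8.68 dB over, so 13.02 dB of GR.
Difference: 8.645 dB in favour of B.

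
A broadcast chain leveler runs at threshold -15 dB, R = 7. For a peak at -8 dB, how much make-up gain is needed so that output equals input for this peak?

6 dB

The peak compresses to -15 + 7/7 = -14 dB.
To reach -8 dB requires -8 − (-14) = 6 dB of make-up.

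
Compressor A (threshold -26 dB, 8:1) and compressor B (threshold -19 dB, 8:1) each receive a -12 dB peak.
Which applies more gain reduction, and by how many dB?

A, by 6.125 dB

A: overshoot 14 dB → output overshoot 1.75 dB → GR 12.25 dB.
B: overshoot 7 dB → output overshoot 0.875 dB → GR 6.125 dB.
Difference: 6.125 dB in favour of A.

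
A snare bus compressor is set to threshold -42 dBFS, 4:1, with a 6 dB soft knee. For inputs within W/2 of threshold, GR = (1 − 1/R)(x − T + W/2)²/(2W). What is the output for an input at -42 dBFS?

x − T + W/2 = -42 − (-42) + 3 = 3.
GR = (1 − 1/4) × 3² / 12 = 0.75 × 9 / 12 = 0.5625 dB.
Output = -42 − 0.5625 = -42.5625 dBFS.

-42.5625 dBFS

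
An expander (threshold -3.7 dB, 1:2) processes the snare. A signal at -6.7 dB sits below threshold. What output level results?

-9.7 dB

Below threshold, a 1:2 expander applies gain = (2−1)×(T − x) of attenuation.
(2−1) × 3 = 3 dB, so output = -6.7 − 3 = -9.7 dB.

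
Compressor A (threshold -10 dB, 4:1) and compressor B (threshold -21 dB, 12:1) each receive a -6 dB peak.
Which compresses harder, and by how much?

B, by 10.75 dB

A: overshoot 4 dB → output overshoot 1 dB → GR 3 dB.
B: overshoot 15 dB → output overshoot 1.25 dB → GR 13.75 dB.
Difference: 10.75 dB in favour of B.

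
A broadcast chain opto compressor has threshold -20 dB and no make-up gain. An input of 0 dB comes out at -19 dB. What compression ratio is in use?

20:1

Input overshoot = 0 − (-20) = 20 dB; output overshoot = -19 − (-20) = 1 dB.
Ratio = 20 / 1 = 20.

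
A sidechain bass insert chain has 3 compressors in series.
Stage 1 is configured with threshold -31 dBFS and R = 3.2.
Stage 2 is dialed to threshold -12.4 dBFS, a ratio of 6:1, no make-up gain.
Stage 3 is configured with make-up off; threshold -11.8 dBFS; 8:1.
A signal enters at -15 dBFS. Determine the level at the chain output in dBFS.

Stage 1: 16 dB above -31 dBFS, reduced 3.2:1 to 5 dB above → -26 dBFS.
Stage 2: -26 dBFS is at or below the -12.4 dBFS threshold — no compression; output -26 dBFS.
Stage 3: -26 dBFS is at or below the -11.8 dBFS threshold — no compression; output -26 dBFS.

-26 dBFS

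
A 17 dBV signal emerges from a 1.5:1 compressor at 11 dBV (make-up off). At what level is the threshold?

Input is 18 dB above T (since output overshoot × R = input overshoot: (11 − T)·1.5 = 17 − T gives T = -1 dBV).
Check: -1 + (17 − (-1))/1.5 = -1 + 12 = 11 dBV. ✓

-1 dBV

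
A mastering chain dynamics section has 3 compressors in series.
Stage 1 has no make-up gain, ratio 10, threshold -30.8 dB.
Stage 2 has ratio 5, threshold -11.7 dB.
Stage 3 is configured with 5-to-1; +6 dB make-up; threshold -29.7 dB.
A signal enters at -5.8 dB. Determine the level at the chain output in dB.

-23.42 dB

Stage 1: 25 dB above -30.8 dB, reduced 10:1 to 2.5 dB above → -28.3 dB.
Stage 2: below threshold (-28.3 ≤ -11.7); passes unchanged; output -28.3 dB.
Stage 3: 1.4 dB above -29.7 dB, reduced 5:1 to 0.28 dB above → -29.42 dB; +6 dB make-up → -23.42 dB.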